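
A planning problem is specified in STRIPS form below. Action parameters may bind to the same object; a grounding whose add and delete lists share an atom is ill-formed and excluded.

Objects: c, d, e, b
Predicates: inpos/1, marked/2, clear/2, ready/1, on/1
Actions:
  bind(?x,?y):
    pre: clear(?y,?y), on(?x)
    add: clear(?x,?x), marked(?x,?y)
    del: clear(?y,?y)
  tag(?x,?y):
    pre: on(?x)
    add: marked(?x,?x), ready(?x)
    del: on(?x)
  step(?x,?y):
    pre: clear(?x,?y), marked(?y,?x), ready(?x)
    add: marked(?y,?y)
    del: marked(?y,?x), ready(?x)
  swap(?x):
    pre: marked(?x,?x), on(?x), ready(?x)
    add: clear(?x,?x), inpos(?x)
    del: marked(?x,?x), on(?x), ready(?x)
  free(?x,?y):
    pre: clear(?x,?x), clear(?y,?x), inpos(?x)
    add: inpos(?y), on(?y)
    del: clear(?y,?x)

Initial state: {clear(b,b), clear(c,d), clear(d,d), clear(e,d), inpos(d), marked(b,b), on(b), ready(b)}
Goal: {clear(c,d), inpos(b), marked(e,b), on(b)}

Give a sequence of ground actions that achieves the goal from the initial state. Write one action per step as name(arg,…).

free(d,e); bind(e,b); swap(b); free(b,b)

1. free(d,e)  →  {clear(b,b), clear(c,d), clear(d,d), inpos(d), inpos(e), marked(b,b), on(b), on(e), ready(b)}
2. bind(e,b)  →  {clear(c,d), clear(d,d), clear(e,e), inpos(d), inpos(e), marked(b,b), marked(e,b), on(b), on(e), ready(b)}
3. swap(b)  →  {clear(b,b), clear(c,d), clear(d,d), clear(e,e), inpos(b), inpos(d), inpos(e), marked(e,b), on(e)}
4. free(b,b)  →  {clear(c,d), clear(d,d), clear(e,e), inpos(b), inpos(d), inpos(e), marked(e,b), on(b), on(e)}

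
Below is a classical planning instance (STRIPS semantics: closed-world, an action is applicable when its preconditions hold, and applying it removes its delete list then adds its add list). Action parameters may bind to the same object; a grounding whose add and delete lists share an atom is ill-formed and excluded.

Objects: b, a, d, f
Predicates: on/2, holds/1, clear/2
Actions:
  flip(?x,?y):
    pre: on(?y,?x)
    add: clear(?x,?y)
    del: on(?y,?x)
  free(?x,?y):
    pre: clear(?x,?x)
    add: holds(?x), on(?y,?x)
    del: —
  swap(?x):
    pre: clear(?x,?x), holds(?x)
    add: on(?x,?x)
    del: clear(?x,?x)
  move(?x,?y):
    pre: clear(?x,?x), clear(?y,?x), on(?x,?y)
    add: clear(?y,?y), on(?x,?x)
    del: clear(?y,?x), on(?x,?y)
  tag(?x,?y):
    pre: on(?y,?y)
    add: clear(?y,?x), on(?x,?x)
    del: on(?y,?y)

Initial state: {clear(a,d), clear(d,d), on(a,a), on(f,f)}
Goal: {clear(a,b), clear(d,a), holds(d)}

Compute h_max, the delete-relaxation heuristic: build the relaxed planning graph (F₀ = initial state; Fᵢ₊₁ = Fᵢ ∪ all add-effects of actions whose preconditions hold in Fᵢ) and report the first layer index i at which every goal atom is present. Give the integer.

2

F0 = init (4 atoms)
F1 = F0 ∪ {clear(a,a), clear(a,b), clear(a,f), clear(f,a), clear(f,b), clear(f,d), clear(f,f), holds(d), on(a,d), on(b,b), on(b,d), on(d,d), on(f,d)}  (17 atoms)
F2 = F1 ∪ {clear(b,a), clear(b,b), clear(b,d), clear(b,f), clear(d,a), clear(d,b), clear(d,f), holds(a), holds(f), on(a,f), on(b,a), on(b,f), on(d,a), on(d,f), on(f,a)}  (32 atoms)
goal ⊆ F2  ⇒  h_max = 2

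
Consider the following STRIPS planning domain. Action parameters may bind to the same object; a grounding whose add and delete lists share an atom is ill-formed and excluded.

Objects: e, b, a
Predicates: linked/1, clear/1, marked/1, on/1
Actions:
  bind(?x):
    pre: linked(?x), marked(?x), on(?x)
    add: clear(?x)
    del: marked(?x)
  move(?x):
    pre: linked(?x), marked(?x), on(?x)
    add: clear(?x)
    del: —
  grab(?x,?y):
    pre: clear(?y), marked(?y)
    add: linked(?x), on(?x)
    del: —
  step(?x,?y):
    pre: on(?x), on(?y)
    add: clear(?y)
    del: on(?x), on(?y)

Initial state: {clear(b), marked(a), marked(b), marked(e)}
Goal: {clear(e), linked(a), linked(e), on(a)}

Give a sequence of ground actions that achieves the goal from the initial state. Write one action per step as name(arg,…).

1. grab(e,b)  →  {clear(b), linked(e), marked(a), marked(b), marked(e), on(e)}
2. bind(e)  →  {clear(b), clear(e), linked(e), marked(a), marked(b), on(e)}
3. grab(a,b)  →  {clear(b), clear(e), linked(a), linked(e), marked(a), marked(b), on(a), on(e)}

grab(e,b); bind(e); grab(a,b)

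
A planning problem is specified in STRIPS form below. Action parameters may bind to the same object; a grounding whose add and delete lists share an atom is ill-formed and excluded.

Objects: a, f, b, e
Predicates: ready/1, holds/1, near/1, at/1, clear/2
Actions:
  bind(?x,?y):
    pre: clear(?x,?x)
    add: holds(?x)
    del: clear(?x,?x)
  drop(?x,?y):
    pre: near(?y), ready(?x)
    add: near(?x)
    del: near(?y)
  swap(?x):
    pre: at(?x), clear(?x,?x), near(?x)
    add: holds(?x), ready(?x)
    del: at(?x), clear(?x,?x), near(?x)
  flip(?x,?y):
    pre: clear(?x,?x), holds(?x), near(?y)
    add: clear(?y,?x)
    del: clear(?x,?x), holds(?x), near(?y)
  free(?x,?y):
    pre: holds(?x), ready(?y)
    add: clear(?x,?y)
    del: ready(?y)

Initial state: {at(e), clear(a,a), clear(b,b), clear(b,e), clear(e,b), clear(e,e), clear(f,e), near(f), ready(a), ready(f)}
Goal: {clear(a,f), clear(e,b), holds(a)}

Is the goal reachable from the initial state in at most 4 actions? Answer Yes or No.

Yes

1. bind(a,a)  →  {at(e), clear(b,b), clear(b,e), clear(e,b), clear(e,e), clear(f,e), holds(a), near(f), ready(a), ready(f)}
2. free(a,f)  →  {at(e), clear(a,f), clear(b,b), clear(b,e), clear(e,b), clear(e,e), clear(f,e), holds(a), near(f), ready(a)}
optimal plan length = 2; 2 ≤ 4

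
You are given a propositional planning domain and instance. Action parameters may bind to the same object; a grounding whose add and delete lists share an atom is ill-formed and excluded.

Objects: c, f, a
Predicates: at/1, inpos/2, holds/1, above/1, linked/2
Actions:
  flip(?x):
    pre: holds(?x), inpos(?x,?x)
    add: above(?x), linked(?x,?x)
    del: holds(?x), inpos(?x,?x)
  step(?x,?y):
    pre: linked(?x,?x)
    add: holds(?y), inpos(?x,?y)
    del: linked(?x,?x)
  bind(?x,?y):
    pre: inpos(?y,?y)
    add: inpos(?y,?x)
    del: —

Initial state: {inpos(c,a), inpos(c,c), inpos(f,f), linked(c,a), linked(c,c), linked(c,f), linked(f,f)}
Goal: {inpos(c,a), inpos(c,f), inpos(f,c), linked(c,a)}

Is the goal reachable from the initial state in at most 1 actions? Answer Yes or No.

No

1. step(c,f)  →  {holds(f), inpos(c,a), inpos(c,c), inpos(c,f), inpos(f,f), linked(c,a), linked(c,f), linked(f,f)}
2. step(f,c)  →  {holds(c), holds(f), inpos(c,a), inpos(c,c), inpos(c,f), inpos(f,c), inpos(f,f), linked(c,a), linked(c,f)}
optimal plan length = 2; 2 > 1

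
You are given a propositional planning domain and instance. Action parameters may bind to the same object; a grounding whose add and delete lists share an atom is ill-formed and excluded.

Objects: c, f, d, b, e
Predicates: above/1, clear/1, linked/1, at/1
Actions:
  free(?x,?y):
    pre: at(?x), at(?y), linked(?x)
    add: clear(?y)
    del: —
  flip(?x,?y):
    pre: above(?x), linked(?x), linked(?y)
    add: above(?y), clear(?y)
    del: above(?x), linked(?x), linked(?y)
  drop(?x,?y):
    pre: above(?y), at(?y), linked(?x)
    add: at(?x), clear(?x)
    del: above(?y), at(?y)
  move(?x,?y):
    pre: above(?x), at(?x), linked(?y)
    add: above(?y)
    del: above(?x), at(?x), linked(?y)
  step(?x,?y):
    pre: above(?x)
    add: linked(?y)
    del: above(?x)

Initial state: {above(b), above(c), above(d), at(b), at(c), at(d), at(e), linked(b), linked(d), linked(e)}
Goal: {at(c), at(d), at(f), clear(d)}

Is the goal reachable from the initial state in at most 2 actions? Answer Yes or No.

1. free(d,d)  →  {above(b), above(c), above(d), at(b), at(c), at(d), at(e), clear(d), linked(b), linked(d), linked(e)}
2. step(c,f)  →  {above(b), above(d), at(b), at(c), at(d), at(e), clear(d), linked(b), linked(d), linked(e), linked(f)}
3. drop(f,b)  →  {above(d), at(c), at(d), at(e), at(f), clear(d), clear(f), linked(b), linked(d), linked(e), linked(f)}
optimal plan length = 3; 3 > 2

No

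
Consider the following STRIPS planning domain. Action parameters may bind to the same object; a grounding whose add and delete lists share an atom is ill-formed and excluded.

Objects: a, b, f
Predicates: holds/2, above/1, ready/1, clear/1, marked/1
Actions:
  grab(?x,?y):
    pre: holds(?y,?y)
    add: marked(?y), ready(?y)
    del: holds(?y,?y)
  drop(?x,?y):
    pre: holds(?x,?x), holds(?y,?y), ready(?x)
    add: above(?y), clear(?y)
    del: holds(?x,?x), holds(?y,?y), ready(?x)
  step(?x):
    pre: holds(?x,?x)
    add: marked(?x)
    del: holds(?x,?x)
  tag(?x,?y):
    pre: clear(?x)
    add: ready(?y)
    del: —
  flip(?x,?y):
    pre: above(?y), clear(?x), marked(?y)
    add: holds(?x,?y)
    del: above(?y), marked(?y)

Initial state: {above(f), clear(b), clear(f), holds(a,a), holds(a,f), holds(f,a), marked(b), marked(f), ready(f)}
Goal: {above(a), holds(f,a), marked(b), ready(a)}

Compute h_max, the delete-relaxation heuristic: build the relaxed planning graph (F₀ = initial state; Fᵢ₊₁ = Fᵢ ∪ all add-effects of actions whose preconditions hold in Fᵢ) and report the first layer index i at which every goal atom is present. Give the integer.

F0 = init (9 atoms)
F1 = F0 ∪ {holds(b,f), holds(f,f), marked(a), ready(a), ready(b)}  (14 atoms)
F2 = F1 ∪ {above(a), clear(a)}  (16 atoms)
goal ⊆ F2  ⇒  h_max = 2

2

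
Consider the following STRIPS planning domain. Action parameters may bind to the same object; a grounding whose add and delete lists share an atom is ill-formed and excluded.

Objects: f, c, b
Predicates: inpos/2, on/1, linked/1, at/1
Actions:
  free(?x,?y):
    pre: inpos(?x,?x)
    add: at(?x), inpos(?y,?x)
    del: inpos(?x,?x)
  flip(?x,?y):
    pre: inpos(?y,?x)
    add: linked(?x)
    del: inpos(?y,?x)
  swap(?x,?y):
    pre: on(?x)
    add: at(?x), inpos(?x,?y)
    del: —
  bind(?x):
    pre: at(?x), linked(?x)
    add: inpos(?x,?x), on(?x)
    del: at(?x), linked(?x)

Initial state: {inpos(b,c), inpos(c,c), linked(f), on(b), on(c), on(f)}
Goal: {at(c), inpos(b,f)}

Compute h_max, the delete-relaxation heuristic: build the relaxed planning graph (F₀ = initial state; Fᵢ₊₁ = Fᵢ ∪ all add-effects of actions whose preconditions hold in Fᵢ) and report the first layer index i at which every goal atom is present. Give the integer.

1

F0 = init (6 atoms)
F1 = F0 ∪ {at(b), at(c), at(f), inpos(b,b), inpos(b,f), inpos(c,b), inpos(c,f), inpos(f,b), inpos(f,c), inpos(f,f), linked(c)}  (17 atoms)
goal ⊆ F1  ⇒  h_max = 1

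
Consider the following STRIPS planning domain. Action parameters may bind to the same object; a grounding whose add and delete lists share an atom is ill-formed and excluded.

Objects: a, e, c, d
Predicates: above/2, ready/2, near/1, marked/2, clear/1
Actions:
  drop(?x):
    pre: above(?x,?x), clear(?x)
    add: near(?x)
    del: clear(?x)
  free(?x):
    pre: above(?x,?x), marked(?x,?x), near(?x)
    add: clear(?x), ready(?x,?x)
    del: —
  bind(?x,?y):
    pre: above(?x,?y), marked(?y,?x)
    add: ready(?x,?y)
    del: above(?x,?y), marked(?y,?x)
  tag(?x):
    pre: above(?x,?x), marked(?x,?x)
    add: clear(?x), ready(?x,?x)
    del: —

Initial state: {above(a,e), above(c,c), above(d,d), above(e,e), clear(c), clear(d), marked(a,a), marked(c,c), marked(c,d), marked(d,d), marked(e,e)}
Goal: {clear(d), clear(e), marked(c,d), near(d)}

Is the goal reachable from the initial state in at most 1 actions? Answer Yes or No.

No

1. drop(d)  →  {above(a,e), above(c,c), above(d,d), above(e,e), clear(c), marked(a,a), marked(c,c), marked(c,d), marked(d,d), marked(e,e), near(d)}
2. free(d)  →  {above(a,e), above(c,c), above(d,d), above(e,e), clear(c), clear(d), marked(a,a), marked(c,c), marked(c,d), marked(d,d), marked(e,e), near(d), ready(d,d)}
3. tag(e)  →  {above(a,e), above(c,c), above(d,d), above(e,e), clear(c), clear(d), clear(e), marked(a,a), marked(c,c), marked(c,d), marked(d,d), marked(e,e), near(d), ready(d,d), ready(e,e)}
optimal plan length = 3; 3 > 1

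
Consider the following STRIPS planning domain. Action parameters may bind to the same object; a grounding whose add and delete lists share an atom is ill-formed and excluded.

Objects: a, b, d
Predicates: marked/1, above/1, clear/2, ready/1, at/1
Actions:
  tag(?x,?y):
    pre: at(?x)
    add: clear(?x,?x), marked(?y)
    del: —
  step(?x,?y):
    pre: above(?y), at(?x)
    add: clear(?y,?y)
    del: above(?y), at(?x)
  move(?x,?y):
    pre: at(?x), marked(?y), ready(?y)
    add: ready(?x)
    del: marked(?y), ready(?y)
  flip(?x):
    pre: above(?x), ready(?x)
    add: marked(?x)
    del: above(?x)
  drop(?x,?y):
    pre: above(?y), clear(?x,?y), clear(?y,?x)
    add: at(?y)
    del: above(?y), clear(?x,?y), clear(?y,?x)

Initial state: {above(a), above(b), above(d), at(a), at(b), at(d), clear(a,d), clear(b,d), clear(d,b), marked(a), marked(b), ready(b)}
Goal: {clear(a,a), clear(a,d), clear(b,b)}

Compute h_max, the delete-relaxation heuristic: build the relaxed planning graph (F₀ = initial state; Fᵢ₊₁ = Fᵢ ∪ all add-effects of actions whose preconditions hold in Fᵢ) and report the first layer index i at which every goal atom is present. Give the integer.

1

F0 = init (12 atoms)
F1 = F0 ∪ {clear(a,a), clear(b,b), clear(d,d), marked(d), ready(a), ready(d)}  (18 atoms)
goal ⊆ F1  ⇒  h_max = 1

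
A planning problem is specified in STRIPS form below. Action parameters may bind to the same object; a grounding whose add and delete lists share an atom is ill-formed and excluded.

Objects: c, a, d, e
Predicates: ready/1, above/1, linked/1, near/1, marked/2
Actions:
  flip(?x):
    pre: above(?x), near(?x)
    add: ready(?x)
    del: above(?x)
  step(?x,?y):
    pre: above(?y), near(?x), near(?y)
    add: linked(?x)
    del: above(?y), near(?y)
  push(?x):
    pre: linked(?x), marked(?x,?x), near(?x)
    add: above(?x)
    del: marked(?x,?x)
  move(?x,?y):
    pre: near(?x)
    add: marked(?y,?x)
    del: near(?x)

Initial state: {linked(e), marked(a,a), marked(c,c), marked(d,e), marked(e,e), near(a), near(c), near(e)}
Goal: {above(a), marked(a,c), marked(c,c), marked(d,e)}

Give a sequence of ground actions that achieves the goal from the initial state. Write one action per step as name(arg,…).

push(e); step(a,e); push(a); move(c,a)

1. push(e)  →  {above(e), linked(e), marked(a,a), marked(c,c), marked(d,e), near(a), near(c), near(e)}
2. step(a,e)  →  {linked(a), linked(e), marked(a,a), marked(c,c), marked(d,e), near(a), near(c)}
3. push(a)  →  {above(a), linked(a), linked(e), marked(c,c), marked(d,e), near(a), near(c)}
4. move(c,a)  →  {above(a), linked(a), linked(e), marked(a,c), marked(c,c), marked(d,e), near(a)}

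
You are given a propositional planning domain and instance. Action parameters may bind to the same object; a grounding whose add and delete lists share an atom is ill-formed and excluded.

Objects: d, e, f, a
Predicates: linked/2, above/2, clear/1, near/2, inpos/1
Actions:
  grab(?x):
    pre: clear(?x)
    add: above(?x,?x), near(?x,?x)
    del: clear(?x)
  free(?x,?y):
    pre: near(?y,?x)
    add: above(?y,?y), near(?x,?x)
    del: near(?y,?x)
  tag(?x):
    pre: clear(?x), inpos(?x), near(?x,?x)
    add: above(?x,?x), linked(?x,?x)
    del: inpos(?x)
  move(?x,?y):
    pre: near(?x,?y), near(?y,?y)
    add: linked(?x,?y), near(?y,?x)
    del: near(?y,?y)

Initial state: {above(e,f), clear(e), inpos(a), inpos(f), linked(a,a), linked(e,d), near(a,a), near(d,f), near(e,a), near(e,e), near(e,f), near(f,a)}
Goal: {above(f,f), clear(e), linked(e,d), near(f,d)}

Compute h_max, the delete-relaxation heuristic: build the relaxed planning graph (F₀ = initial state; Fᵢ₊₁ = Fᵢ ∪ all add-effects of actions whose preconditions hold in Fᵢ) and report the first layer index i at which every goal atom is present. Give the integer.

F0 = init (12 atoms)
F1 = F0 ∪ {above(d,d), above(e,e), above(f,f), linked(e,a), linked(f,a), near(a,e), near(a,f), near(f,f)}  (20 atoms)
F2 = F1 ∪ {above(a,a), linked(a,e), linked(a,f), linked(d,f), linked(e,f), near(f,d), near(f,e)}  (27 atoms)
goal ⊆ F2  ⇒  h_max = 2

2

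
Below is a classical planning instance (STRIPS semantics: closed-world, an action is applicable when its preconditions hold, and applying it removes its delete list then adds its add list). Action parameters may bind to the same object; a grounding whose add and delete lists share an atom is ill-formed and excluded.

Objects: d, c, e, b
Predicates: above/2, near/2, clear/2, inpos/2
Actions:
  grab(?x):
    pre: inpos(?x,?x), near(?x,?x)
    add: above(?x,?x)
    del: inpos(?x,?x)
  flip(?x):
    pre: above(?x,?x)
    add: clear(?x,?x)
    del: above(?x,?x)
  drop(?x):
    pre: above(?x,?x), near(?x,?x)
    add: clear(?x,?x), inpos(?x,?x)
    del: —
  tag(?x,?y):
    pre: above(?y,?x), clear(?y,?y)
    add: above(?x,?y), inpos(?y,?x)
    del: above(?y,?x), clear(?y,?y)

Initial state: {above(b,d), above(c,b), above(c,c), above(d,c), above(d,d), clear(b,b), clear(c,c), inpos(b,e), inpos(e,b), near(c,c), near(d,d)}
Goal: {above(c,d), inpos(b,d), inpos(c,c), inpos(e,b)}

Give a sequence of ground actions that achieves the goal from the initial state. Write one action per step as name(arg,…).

flip(d); drop(c); tag(d,b); tag(c,d)

1. flip(d)  →  {above(b,d), above(c,b), above(c,c), above(d,c), clear(b,b), clear(c,c), clear(d,d), inpos(b,e), inpos(e,b), near(c,c), near(d,d)}
2. drop(c)  →  {above(b,d), above(c,b), above(c,c), above(d,c), clear(b,b), clear(c,c), clear(d,d), inpos(b,e), inpos(c,c), inpos(e,b), near(c,c), near(d,d)}
3. tag(d,b)  →  {above(c,b), above(c,c), above(d,b), above(d,c), clear(c,c), clear(d,d), inpos(b,d), inpos(b,e), inpos(c,c), inpos(e,b), near(c,c), near(d,d)}
4. tag(c,d)  →  {above(c,b), above(c,c), above(c,d), above(d,b), clear(c,c), inpos(b,d), inpos(b,e), inpos(c,c), inpos(d,c), inpos(e,b), near(c,c), near(d,d)}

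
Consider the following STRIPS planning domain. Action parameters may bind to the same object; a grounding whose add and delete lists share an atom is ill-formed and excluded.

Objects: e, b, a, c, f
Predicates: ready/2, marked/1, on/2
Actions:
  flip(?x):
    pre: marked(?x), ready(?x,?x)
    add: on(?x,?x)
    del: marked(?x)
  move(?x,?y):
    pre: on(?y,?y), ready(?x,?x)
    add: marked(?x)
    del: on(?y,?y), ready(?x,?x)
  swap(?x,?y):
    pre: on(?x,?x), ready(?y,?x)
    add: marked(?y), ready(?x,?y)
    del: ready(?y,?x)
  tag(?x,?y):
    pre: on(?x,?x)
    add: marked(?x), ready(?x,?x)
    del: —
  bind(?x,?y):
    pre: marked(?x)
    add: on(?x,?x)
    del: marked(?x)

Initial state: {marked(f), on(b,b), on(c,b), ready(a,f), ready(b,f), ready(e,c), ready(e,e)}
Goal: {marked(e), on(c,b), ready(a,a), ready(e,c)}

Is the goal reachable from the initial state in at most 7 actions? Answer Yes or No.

1. move(e,b)  →  {marked(e), marked(f), on(c,b), ready(a,f), ready(b,f), ready(e,c)}
2. bind(f,e)  →  {marked(e), on(c,b), on(f,f), ready(a,f), ready(b,f), ready(e,c)}
3. swap(f,a)  →  {marked(a), marked(e), on(c,b), on(f,f), ready(b,f), ready(e,c), ready(f,a)}
4. bind(a,e)  →  {marked(e), on(a,a), on(c,b), on(f,f), ready(b,f), ready(e,c), ready(f,a)}
5. tag(a,e)  →  {marked(a), marked(e), on(a,a), on(c,b), on(f,f), ready(a,a), ready(b,f), ready(e,c), ready(f,a)}
optimal plan length = 5; 5 ≤ 7

Yes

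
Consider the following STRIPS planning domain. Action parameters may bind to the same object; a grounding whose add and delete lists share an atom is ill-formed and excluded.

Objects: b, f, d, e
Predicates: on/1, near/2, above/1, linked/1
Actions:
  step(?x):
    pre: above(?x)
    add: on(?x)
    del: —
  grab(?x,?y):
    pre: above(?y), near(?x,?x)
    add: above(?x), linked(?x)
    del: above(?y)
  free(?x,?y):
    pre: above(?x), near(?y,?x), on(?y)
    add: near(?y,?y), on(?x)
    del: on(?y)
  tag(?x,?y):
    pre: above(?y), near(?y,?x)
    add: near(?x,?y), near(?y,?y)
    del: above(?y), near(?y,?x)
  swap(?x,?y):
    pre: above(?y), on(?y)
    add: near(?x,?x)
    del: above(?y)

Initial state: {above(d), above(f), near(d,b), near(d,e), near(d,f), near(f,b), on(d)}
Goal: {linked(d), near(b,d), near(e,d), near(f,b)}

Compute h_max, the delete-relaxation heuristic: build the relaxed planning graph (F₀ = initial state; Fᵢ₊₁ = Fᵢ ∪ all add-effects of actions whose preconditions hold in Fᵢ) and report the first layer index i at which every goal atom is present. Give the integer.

F0 = init (7 atoms)
F1 = F0 ∪ {near(b,b), near(b,d), near(b,f), near(d,d), near(e,d), near(e,e), near(f,d), near(f,f), on(f)}  (16 atoms)
F2 = F1 ∪ {above(b), above(e), linked(b), linked(d), linked(e), linked(f)}  (22 atoms)
goal ⊆ F2  ⇒  h_max = 2

2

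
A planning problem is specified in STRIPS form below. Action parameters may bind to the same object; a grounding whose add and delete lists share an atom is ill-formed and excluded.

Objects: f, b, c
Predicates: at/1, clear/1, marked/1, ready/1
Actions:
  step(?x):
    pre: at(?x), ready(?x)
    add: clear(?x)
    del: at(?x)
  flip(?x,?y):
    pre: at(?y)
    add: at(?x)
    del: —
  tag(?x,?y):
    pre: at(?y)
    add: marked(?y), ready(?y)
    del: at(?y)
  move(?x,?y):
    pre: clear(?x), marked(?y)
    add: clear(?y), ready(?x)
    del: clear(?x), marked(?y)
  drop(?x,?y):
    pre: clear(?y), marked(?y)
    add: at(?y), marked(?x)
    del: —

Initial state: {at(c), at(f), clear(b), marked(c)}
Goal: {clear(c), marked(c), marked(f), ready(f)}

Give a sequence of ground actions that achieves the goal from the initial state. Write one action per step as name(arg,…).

1. tag(f,f)  →  {at(c), clear(b), marked(c), marked(f), ready(f)}
2. move(b,c)  →  {at(c), clear(c), marked(f), ready(b), ready(f)}
3. tag(f,c)  →  {clear(c), marked(c), marked(f), ready(b), ready(c), ready(f)}

tag(f,f); move(b,c); tag(f,c)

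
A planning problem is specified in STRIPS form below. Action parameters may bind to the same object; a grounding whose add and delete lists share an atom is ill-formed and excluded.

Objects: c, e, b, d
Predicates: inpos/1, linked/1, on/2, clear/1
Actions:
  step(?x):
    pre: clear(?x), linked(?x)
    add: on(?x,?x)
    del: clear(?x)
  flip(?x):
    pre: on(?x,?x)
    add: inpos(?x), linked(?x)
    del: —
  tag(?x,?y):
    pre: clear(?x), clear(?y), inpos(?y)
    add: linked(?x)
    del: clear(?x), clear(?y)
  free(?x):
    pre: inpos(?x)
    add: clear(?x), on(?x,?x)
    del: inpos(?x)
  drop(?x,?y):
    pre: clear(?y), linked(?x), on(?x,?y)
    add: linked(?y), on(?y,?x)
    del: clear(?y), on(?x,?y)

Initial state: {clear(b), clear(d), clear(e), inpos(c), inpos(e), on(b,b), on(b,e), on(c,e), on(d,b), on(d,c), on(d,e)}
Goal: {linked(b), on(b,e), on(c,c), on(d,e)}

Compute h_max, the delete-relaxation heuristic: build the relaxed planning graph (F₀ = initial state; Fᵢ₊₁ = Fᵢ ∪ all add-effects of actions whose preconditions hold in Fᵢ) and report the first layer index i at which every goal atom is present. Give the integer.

1

F0 = init (11 atoms)
F1 = F0 ∪ {clear(c), inpos(b), linked(b), linked(d), linked(e), on(c,c), on(e,e)}  (18 atoms)
goal ⊆ F1  ⇒  h_max = 1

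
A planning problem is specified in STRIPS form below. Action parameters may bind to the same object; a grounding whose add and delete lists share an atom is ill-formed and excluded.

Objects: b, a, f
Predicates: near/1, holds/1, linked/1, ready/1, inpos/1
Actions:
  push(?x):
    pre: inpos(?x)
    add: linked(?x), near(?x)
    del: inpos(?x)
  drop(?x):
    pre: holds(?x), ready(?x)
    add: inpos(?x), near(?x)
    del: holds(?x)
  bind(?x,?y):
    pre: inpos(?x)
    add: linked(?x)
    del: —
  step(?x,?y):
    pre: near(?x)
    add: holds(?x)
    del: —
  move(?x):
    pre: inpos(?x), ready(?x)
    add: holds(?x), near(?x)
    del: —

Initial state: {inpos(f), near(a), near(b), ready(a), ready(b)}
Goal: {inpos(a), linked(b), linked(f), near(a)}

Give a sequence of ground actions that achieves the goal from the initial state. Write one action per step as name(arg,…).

push(f); step(b,b); drop(b); push(b); step(a,b); drop(a)

1. push(f)  →  {linked(f), near(a), near(b), near(f), ready(a), ready(b)}
2. step(b,b)  →  {holds(b), linked(f), near(a), near(b), near(f), ready(a), ready(b)}
3. drop(b)  →  {inpos(b), linked(f), near(a), near(b), near(f), ready(a), ready(b)}
4. push(b)  →  {linked(b), linked(f), near(a), near(b), near(f), ready(a), ready(b)}
5. step(a,b)  →  {holds(a), linked(b), linked(f), near(a), near(b), near(f), ready(a), ready(b)}
6. drop(a)  →  {inpos(a), linked(b), linked(f), near(a), near(b), near(f), ready(a), ready(b)}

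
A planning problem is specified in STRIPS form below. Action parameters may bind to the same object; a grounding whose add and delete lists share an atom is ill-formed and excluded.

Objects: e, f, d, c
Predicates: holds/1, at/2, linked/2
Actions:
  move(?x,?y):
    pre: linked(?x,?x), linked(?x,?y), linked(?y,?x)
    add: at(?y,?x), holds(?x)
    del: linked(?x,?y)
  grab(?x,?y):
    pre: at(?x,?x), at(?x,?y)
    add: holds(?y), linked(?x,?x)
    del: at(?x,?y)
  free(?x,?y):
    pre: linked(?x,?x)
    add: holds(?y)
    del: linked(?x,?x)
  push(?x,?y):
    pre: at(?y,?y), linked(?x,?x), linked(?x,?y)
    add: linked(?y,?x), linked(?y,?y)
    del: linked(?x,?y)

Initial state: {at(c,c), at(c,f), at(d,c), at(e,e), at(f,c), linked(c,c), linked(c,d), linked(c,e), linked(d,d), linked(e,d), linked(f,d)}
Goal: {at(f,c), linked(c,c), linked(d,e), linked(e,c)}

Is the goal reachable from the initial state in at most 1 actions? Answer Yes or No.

1. move(d,d)  →  {at(c,c), at(c,f), at(d,c), at(d,d), at(e,e), at(f,c), holds(d), linked(c,c), linked(c,d), linked(c,e), linked(e,d), linked(f,d)}
2. push(c,e)  →  {at(c,c), at(c,f), at(d,c), at(d,d), at(e,e), at(f,c), holds(d), linked(c,c), linked(c,d), linked(e,c), linked(e,d), linked(e,e), linked(f,d)}
3. push(e,d)  →  {at(c,c), at(c,f), at(d,c), at(d,d), at(e,e), at(f,c), holds(d), linked(c,c), linked(c,d), linked(d,d), linked(d,e), linked(e,c), linked(e,e), linked(f,d)}
optimal plan length = 3; 3 > 1

No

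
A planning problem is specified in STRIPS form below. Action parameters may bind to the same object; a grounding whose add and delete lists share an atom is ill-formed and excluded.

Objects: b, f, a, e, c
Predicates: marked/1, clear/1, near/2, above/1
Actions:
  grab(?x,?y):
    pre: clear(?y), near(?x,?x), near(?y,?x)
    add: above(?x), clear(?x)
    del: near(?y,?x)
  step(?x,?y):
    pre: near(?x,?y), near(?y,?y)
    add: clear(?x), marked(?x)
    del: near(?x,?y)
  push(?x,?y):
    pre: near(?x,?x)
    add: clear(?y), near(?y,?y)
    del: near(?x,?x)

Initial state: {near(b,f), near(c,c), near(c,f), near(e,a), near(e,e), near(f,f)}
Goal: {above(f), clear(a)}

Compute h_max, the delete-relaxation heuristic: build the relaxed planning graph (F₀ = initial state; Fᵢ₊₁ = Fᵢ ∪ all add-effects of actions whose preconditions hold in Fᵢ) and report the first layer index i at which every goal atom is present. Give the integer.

F0 = init (6 atoms)
F1 = F0 ∪ {clear(a), clear(b), clear(c), clear(e), clear(f), marked(b), marked(c), marked(e), marked(f), near(a,a), near(b,b)}  (17 atoms)
F2 = F1 ∪ {above(a), above(b), above(c), above(e), above(f), marked(a)}  (23 atoms)
goal ⊆ F2  ⇒  h_max = 2

2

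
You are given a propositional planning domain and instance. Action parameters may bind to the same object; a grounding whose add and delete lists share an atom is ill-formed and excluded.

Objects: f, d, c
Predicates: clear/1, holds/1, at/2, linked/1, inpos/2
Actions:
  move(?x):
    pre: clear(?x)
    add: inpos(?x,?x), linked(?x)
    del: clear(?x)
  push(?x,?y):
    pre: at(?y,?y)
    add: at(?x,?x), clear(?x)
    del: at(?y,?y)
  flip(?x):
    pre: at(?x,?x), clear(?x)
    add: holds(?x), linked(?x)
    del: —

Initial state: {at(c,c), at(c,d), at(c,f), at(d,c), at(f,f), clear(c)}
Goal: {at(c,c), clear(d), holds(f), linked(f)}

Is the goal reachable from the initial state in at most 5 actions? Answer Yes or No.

Yes

1. push(d,f)  →  {at(c,c), at(c,d), at(c,f), at(d,c), at(d,d), clear(c), clear(d)}
2. push(f,d)  →  {at(c,c), at(c,d), at(c,f), at(d,c), at(f,f), clear(c), clear(d), clear(f)}
3. flip(f)  →  {at(c,c), at(c,d), at(c,f), at(d,c), at(f,f), clear(c), clear(d), clear(f), holds(f), linked(f)}
optimal plan length = 3; 3 ≤ 5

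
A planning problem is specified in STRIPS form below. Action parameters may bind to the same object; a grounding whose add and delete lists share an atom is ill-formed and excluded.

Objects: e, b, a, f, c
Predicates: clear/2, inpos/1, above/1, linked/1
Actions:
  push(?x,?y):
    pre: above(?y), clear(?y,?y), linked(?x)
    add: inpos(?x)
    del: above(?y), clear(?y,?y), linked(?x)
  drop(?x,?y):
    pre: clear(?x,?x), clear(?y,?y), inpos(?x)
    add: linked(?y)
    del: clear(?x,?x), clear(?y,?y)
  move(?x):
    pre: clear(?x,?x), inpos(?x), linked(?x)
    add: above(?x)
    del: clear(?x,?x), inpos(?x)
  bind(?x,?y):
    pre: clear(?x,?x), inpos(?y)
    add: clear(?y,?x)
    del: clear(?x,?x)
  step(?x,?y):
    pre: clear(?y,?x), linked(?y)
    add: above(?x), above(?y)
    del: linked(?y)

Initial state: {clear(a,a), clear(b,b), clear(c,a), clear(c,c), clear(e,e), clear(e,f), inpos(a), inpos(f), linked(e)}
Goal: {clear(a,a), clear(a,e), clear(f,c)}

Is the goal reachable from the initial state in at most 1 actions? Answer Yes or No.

1. bind(e,a)  →  {clear(a,a), clear(a,e), clear(b,b), clear(c,a), clear(c,c), clear(e,f), inpos(a), inpos(f), linked(e)}
2. bind(c,f)  →  {clear(a,a), clear(a,e), clear(b,b), clear(c,a), clear(e,f), clear(f,c), inpos(a), inpos(f), linked(e)}
optimal plan length = 2; 2 > 1

No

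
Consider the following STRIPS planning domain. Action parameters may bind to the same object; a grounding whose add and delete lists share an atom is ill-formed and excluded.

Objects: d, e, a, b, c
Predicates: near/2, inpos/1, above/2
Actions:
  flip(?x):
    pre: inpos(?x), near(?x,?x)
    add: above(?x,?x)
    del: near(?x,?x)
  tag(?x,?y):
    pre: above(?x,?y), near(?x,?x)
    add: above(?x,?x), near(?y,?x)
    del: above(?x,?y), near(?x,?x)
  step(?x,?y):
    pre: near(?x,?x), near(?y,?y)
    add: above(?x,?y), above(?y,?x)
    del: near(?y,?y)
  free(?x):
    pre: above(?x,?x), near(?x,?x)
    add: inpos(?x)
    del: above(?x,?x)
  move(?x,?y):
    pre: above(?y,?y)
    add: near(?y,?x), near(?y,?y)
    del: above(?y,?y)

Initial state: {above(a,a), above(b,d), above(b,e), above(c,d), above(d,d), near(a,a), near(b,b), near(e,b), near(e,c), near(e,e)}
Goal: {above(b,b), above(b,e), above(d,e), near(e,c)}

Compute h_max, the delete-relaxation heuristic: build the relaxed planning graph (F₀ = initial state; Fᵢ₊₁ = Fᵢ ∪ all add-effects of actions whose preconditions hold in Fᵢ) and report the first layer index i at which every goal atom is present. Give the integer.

2

F0 = init (10 atoms)
F1 = F0 ∪ {above(a,b), above(a,e), above(b,a), above(b,b), above(e,a), above(e,b), above(e,e), inpos(a), near(a,b), near(a,c), near(a,d), near(a,e), near(d,a), near(d,b), near(d,c), near(d,d), near(d,e)}  (27 atoms)
F2 = F1 ∪ {above(a,d), above(d,a), above(d,b), above(d,e), above(e,d), inpos(b), inpos(d), inpos(e), near(b,a), near(b,c), near(b,d), near(b,e), near(e,a), near(e,d)}  (41 atoms)
goal ⊆ F2  ⇒  h_max = 2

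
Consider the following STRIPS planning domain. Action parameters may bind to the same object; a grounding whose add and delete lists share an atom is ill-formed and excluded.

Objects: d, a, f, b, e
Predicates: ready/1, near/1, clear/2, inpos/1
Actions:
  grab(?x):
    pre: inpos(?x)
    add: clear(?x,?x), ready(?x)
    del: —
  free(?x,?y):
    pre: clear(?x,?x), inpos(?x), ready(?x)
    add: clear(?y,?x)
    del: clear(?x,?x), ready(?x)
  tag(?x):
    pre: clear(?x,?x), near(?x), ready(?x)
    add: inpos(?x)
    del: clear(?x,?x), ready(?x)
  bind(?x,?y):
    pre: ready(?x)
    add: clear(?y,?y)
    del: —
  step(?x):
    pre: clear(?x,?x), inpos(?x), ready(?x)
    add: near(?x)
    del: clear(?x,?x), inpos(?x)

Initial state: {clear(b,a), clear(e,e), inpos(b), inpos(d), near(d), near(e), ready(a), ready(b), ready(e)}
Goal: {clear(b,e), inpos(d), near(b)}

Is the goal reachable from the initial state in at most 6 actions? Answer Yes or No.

Yes

1. grab(b)  →  {clear(b,a), clear(b,b), clear(e,e), inpos(b), inpos(d), near(d), near(e), ready(a), ready(b), ready(e)}
2. tag(e)  →  {clear(b,a), clear(b,b), inpos(b), inpos(d), inpos(e), near(d), near(e), ready(a), ready(b)}
3. grab(e)  →  {clear(b,a), clear(b,b), clear(e,e), inpos(b), inpos(d), inpos(e), near(d), near(e), ready(a), ready(b), ready(e)}
4. free(e,b)  →  {clear(b,a), clear(b,b), clear(b,e), inpos(b), inpos(d), inpos(e), near(d), near(e), ready(a), ready(b)}
5. step(b)  →  {clear(b,a), clear(b,e), inpos(d), inpos(e), near(b), near(d), near(e), ready(a), ready(b)}
optimal plan length = 5; 5 ≤ 6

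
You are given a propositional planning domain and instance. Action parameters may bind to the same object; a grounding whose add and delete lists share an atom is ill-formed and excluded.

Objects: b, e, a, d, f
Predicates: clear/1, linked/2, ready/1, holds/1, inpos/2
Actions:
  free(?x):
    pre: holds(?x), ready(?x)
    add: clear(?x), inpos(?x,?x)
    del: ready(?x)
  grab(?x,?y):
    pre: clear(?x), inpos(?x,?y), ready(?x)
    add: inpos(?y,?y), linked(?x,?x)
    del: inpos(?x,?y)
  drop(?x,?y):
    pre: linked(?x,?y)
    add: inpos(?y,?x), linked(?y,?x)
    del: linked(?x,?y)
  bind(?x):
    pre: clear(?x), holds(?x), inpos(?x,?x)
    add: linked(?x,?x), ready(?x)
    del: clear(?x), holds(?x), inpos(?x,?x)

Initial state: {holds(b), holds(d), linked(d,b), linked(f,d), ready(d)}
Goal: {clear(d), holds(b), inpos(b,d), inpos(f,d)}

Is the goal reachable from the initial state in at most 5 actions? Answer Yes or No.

1. free(d)  →  {clear(d), holds(b), holds(d), inpos(d,d), linked(d,b), linked(f,d)}
2. drop(d,b)  →  {clear(d), holds(b), holds(d), inpos(b,d), inpos(d,d), linked(b,d), linked(f,d)}
3. drop(f,d)  →  {clear(d), holds(b), holds(d), inpos(b,d), inpos(d,d), inpos(d,f), linked(b,d), linked(d,f)}
4. drop(d,f)  →  {clear(d), holds(b), holds(d), inpos(b,d), inpos(d,d), inpos(d,f), inpos(f,d), linked(b,d), linked(f,d)}
optimal plan length = 4; 4 ≤ 5

Yes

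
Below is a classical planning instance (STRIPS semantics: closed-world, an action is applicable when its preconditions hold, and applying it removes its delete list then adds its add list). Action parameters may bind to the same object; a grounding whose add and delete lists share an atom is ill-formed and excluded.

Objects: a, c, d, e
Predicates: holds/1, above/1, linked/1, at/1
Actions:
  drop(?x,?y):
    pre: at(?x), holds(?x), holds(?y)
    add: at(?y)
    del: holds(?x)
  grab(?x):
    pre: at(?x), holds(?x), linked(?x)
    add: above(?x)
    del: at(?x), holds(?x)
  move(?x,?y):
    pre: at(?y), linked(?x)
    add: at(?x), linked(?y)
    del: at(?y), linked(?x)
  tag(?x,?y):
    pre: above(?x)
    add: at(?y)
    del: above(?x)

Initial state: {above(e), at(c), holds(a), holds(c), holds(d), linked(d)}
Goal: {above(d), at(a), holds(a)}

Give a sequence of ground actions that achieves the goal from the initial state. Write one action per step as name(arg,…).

drop(c,a); tag(e,d); grab(d)

1. drop(c,a)  →  {above(e), at(a), at(c), holds(a), holds(d), linked(d)}
2. tag(e,d)  →  {at(a), at(c), at(d), holds(a), holds(d), linked(d)}
3. grab(d)  →  {above(d), at(a), at(c), holds(a), linked(d)}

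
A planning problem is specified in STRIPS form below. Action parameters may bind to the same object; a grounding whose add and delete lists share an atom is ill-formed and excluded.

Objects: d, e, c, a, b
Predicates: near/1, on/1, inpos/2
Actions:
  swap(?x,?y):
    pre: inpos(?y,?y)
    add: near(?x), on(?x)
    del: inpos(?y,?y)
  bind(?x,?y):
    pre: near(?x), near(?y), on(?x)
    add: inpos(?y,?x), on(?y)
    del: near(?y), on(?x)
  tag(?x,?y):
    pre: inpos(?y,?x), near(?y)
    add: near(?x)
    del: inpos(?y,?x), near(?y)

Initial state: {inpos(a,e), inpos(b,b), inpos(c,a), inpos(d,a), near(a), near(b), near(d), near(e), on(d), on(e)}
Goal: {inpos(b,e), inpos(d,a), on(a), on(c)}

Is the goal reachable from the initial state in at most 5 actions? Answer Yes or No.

1. swap(c,b)  →  {inpos(a,e), inpos(c,a), inpos(d,a), near(a), near(b), near(c), near(d), near(e), on(c), on(d), on(e)}
2. bind(d,a)  →  {inpos(a,d), inpos(a,e), inpos(c,a), inpos(d,a), near(b), near(c), near(d), near(e), on(a), on(c), on(e)}
3. bind(e,b)  →  {inpos(a,d), inpos(a,e), inpos(b,e), inpos(c,a), inpos(d,a), near(c), near(d), near(e), on(a), on(b), on(c)}
optimal plan length = 3; 3 ≤ 5

Yes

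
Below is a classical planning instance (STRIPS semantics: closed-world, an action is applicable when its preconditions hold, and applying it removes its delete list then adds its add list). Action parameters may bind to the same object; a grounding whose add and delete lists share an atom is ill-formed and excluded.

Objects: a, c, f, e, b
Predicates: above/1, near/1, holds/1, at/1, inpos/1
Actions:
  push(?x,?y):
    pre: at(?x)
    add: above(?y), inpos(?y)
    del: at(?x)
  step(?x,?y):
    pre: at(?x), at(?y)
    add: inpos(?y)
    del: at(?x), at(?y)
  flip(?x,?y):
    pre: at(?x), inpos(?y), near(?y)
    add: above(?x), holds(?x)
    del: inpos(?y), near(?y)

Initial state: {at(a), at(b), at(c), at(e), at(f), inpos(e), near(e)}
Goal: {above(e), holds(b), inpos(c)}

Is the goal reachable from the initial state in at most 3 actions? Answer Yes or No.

1. push(a,c)  →  {above(c), at(b), at(c), at(e), at(f), inpos(c), inpos(e), near(e)}
2. push(c,e)  →  {above(c), above(e), at(b), at(e), at(f), inpos(c), inpos(e), near(e)}
3. flip(b,e)  →  {above(b), above(c), above(e), at(b), at(e), at(f), holds(b), inpos(c)}
optimal plan length = 3; 3 ≤ 3

Yes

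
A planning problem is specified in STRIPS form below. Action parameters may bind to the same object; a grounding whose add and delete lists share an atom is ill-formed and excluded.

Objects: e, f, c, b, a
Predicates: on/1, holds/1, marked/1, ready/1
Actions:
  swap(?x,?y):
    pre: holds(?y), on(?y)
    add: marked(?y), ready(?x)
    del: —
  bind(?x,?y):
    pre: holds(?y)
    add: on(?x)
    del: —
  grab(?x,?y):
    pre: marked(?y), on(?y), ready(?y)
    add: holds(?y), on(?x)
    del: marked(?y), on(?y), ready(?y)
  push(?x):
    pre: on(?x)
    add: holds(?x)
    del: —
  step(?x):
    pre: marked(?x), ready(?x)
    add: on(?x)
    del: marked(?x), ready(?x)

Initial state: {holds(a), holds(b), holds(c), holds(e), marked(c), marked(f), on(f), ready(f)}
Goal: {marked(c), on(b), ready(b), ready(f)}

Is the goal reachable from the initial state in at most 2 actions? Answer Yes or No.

1. bind(b,e)  →  {holds(a), holds(b), holds(c), holds(e), marked(c), marked(f), on(b), on(f), ready(f)}
2. swap(b,b)  →  {holds(a), holds(b), holds(c), holds(e), marked(b), marked(c), marked(f), on(b), on(f), ready(b), ready(f)}
optimal plan length = 2; 2 ≤ 2

Yes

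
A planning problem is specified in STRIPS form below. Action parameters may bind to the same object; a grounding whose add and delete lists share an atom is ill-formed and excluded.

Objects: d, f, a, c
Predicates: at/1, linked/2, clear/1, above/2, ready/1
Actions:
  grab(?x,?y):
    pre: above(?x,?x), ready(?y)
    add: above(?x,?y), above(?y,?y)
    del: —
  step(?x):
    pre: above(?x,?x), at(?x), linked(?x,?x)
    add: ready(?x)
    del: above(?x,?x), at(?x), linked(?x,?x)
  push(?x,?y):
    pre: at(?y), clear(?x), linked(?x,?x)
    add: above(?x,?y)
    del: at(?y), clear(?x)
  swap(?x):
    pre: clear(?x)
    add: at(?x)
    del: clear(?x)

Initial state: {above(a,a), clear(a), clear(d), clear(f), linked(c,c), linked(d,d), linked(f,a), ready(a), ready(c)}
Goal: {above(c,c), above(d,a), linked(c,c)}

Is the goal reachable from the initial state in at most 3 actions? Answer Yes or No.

1. grab(a,c)  →  {above(a,a), above(a,c), above(c,c), clear(a), clear(d), clear(f), linked(c,c), linked(d,d), linked(f,a), ready(a), ready(c)}
2. swap(a)  →  {above(a,a), above(a,c), above(c,c), at(a), clear(d), clear(f), linked(c,c), linked(d,d), linked(f,a), ready(a), ready(c)}
3. push(d,a)  →  {above(a,a), above(a,c), above(c,c), above(d,a), clear(f), linked(c,c), linked(d,d), linked(f,a), ready(a), ready(c)}
optimal plan length = 3; 3 ≤ 3

Yes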